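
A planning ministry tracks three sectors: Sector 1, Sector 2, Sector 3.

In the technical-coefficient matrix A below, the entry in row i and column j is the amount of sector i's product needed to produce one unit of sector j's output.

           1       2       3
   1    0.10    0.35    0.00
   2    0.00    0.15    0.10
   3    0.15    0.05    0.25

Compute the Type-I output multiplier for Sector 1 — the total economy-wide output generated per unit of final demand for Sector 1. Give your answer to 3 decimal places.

m_1 = 1.374

I − A =
  [   0.90    -0.35     0.00]
  [   0.00     0.85    -0.10]
  [  -0.15    -0.05     0.75]
Cofactors of I−A, C_ij = (−1)^(i+j)·(minor ij) (rows/columns in the sector order above):
  C_11 = (0.85)(0.75) − (-0.10)(-0.05) = 0.6325
  C_12 = −[(0.00)(0.75) − (-0.10)(-0.15)] = 0.0150
  C_13 = (0.00)(-0.05) − (0.85)(-0.15) = 0.1275
  C_21 = −[(-0.35)(0.75) − (0.00)(-0.05)] = 0.2625
  C_22 = (0.90)(0.75) − (0.00)(-0.15) = 0.6750
  C_23 = −[(0.90)(-0.05) − (-0.35)(-0.15)] = 0.0975
  C_31 = (-0.35)(-0.10) − (0.00)(0.85) = 0.0350
  C_32 = −[(0.90)(-0.10) − (0.00)(0.00)] = 0.0900
  C_33 = (0.90)(0.85) − (-0.35)(0.00) = 0.7650
det(I−A) = Σ_j (I−A)_1j·C_1j = (0.90)(0.6325) + (-0.35)(0.0150) + (0.00)(0.1275) = 0.5640
adj(I−A) = Cᵀ =
  [ 0.6325   0.2625   0.0350]
  [ 0.0150   0.6750   0.0900]
  [ 0.1275   0.0975   0.7650]
(I − A)⁻¹ = adj(I−A) / det(I−A) ≈
  [   1.1215     0.4654     0.0621]
  [   0.0266     1.1968     0.1596]
  [   0.2261     0.1729     1.3564]
The output multiplier for sector j is the column-j sum of the Leontief inverse (I − A)⁻¹ = adj(I−A) / det(I−A).
Column 1 of adj(I−A): (0.6325, 0.0150, 0.1275); det(I−A) = 0.5640.
m_1 = (0.6325 + 0.0150 + 0.1275) / 0.5640 = 0.775 / 0.5640 ≈ 1.374.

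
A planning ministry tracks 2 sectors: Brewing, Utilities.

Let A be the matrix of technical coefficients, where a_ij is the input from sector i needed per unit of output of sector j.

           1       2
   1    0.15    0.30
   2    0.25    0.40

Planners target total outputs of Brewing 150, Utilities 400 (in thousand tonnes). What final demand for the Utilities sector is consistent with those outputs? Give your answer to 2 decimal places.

d_2 = 202.50

I − A =
  [   0.85    -0.30]
  [  -0.25     0.60]
d = (I − A) x:
  d_1 = (+0.85)·150 + (-0.30)·400 = 7.50
  d_2 = (-0.25)·150 + (+0.60)·400 = 202.50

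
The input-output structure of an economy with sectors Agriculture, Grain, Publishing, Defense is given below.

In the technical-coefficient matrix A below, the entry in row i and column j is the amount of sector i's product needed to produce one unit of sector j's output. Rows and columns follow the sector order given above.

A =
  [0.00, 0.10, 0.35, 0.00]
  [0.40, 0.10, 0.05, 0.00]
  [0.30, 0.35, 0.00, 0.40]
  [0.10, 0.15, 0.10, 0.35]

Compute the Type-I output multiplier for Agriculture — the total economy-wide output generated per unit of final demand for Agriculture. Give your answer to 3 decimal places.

I − A =
  [   1.00    -0.10    -0.35     0.00]
  [  -0.40     0.90    -0.05     0.00]
  [  -0.30    -0.35     1.00    -0.40]
  [  -0.10    -0.15    -0.10     0.65]
Compute the cofactors C_ij = (−1)^(i+j)·(3×3 minor ij) of I−A; the adjugate is their transpose:
adj(I−A) = Cᵀ =
  [ 0.534625   0.161625   0.208000   0.128000]
  [ 0.255750   0.527750   0.123500   0.076000]
  [ 0.326500   0.311000   0.559000   0.344000]
  [ 0.191500   0.194500   0.146500   0.697500]
det(I−A) = Σ_j (I−A)_1j·C_1j = (1.00)(0.534625) + (-0.10)(0.255750) + (-0.35)(0.326500) + (0.00)(0.191500) = 0.394775
(I − A)⁻¹ = adj(I−A) / det(I−A) ≈
  [   1.3543     0.4094     0.5269     0.3242]
  [   0.6478     1.3368     0.3128     0.1925]
  [   0.8271     0.7878     1.4160     0.8714]
  [   0.4851     0.4927     0.3711     1.7668]
The output multiplier for sector j is the column-j sum of the Leontief inverse (I − A)⁻¹ = adj(I−A) / det(I−A).
Column 1 of adj(I−A): (0.534625, 0.255750, 0.326500, 0.191500); det(I−A) = 0.394775.
m_1 = (0.534625 + 0.255750 + 0.326500 + 0.191500) / 0.394775 = 1.308375 / 0.394775 ≈ 3.314.

m_1 = 3.314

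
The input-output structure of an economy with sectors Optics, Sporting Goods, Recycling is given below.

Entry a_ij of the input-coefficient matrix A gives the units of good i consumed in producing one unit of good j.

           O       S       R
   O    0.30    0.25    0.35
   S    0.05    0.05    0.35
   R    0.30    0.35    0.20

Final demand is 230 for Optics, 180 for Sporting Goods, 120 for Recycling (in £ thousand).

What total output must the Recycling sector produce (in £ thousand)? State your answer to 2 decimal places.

x_R = 675.63

I − A =
  [   0.70    -0.25    -0.35]
  [  -0.05     0.95    -0.35]
  [  -0.30    -0.35     0.80]
Cofactors of I−A, C_ij = (−1)^(i+j)·(minor ij) (rows/columns in the sector order above):
  C_11 = (0.95)(0.80) − (-0.35)(-0.35) = 0.6375
  C_12 = −[(-0.05)(0.80) − (-0.35)(-0.30)] = 0.1450
  C_13 = (-0.05)(-0.35) − (0.95)(-0.30) = 0.3025
  C_21 = −[(-0.25)(0.80) − (-0.35)(-0.35)] = 0.3225
  C_22 = (0.70)(0.80) − (-0.35)(-0.30) = 0.4550
  C_23 = −[(0.70)(-0.35) − (-0.25)(-0.30)] = 0.3200
  C_31 = (-0.25)(-0.35) − (-0.35)(0.95) = 0.4200
  C_32 = −[(0.70)(-0.35) − (-0.35)(-0.05)] = 0.2625
  C_33 = (0.70)(0.95) − (-0.25)(-0.05) = 0.6525
det(I−A) = Σ_j (I−A)_1j·C_1j = (0.70)(0.6375) + (-0.25)(0.1450) + (-0.35)(0.3025) = 0.304125
adj(I−A) = Cᵀ =
  [ 0.6375   0.3225   0.4200]
  [ 0.1450   0.4550   0.2625]
  [ 0.3025   0.3200   0.6525]
(I − A)⁻¹ = adj(I−A) / det(I−A) ≈
  [   2.0962     1.0604     1.3810]
  [   0.4768     1.4961     0.8631]
  [   0.9947     1.0522     2.1455]
x = (I − A)⁻¹ d = adj(I−A)·d / det(I−A), with det(I−A) = 0.304125:
  x_O = (0.6375·230 + 0.3225·180 + 0.4200·120) / 0.304125 = 255.075 / 0.304125 ≈ 838.72
  x_S = (0.1450·230 + 0.4550·180 + 0.2625·120) / 0.304125 = 146.75 / 0.304125 ≈ 482.53
  x_R = (0.3025·230 + 0.3200·180 + 0.6525·120) / 0.304125 = 205.475 / 0.304125 ≈ 675.63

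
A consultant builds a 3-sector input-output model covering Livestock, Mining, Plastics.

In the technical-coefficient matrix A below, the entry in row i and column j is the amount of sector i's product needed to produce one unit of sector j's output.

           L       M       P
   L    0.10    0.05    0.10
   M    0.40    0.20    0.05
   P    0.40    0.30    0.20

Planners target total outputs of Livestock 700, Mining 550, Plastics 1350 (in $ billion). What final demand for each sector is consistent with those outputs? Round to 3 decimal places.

I − A =
  [   0.90    -0.05    -0.10]
  [  -0.40     0.80    -0.05]
  [  -0.40    -0.30     0.80]
d = (I − A) x:
  d_L = (+0.90)·700 + (-0.05)·550 + (-0.10)·1350 = 467.500
  d_M = (-0.40)·700 + (+0.80)·550 + (-0.05)·1350 = 92.500
  d_P = (-0.40)·700 + (-0.30)·550 + (+0.80)·1350 = 635.000

d_L = 467.500, d_M = 92.500, d_P = 635.000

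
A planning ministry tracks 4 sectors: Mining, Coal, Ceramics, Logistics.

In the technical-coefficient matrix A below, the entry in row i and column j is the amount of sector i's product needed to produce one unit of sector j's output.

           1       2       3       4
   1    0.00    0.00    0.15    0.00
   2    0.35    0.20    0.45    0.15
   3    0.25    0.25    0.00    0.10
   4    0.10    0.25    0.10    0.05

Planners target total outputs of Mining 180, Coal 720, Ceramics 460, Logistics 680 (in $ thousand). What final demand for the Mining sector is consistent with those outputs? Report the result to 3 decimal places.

I − A =
  [   1.00     0.00    -0.15     0.00]
  [  -0.35     0.80    -0.45    -0.15]
  [  -0.25    -0.25     1.00    -0.10]
  [  -0.10    -0.25    -0.10     0.95]
d = (I − A) x:
  d_1 = (+1.00)·180 + (+0.00)·720 + (-0.15)·460 + (+0.00)·680 = 111.000
  d_2 = (-0.35)·180 + (+0.80)·720 + (-0.45)·460 + (-0.15)·680 = 204.000
  d_3 = (-0.25)·180 + (-0.25)·720 + (+1.00)·460 + (-0.10)·680 = 167.000
  d_4 = (-0.10)·180 + (-0.25)·720 + (-0.10)·460 + (+0.95)·680 = 402.000

d_1 = 111.000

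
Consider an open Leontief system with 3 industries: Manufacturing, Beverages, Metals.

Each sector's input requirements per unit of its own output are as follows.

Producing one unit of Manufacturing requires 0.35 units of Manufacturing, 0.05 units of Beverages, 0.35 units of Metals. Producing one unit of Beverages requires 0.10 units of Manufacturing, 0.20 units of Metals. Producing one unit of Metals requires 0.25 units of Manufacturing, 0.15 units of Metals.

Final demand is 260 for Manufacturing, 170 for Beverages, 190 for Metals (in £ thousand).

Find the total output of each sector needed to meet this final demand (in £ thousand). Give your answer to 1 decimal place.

I − A =
  [   0.65    -0.10    -0.25]
  [  -0.05     1.00     0.00]
  [  -0.35    -0.20     0.85]
Cofactors of I−A, C_ij = (−1)^(i+j)·(minor ij) (rows/columns in the sector order above):
  C_11 = (1.00)(0.85) − (0.00)(-0.20) = 0.8500
  C_12 = −[(-0.05)(0.85) − (0.00)(-0.35)] = 0.0425
  C_13 = (-0.05)(-0.20) − (1.00)(-0.35) = 0.3600
  C_21 = −[(-0.10)(0.85) − (-0.25)(-0.20)] = 0.1350
  C_22 = (0.65)(0.85) − (-0.25)(-0.35) = 0.4650
  C_23 = −[(0.65)(-0.20) − (-0.10)(-0.35)] = 0.1650
  C_31 = (-0.10)(0.00) − (-0.25)(1.00) = 0.2500
  C_32 = −[(0.65)(0.00) − (-0.25)(-0.05)] = 0.0125
  C_33 = (0.65)(1.00) − (-0.10)(-0.05) = 0.6450
det(I−A) = Σ_j (I−A)_1j·C_1j = (0.65)(0.8500) + (-0.10)(0.0425) + (-0.25)(0.3600) = 0.45825
adj(I−A) = Cᵀ =
  [ 0.8500   0.1350   0.2500]
  [ 0.0425   0.4650   0.0125]
  [ 0.3600   0.1650   0.6450]
(I − A)⁻¹ = adj(I−A) / det(I−A) ≈
  [   1.8549     0.2946     0.5456]
  [   0.0927     1.0147     0.0273]
  [   0.7856     0.3601     1.4075]
x = (I − A)⁻¹ d = adj(I−A)·d / det(I−A), with det(I−A) = 0.45825:
  x_1 = (0.8500·260 + 0.1350·170 + 0.2500·190) / 0.45825 = 291.45 / 0.45825 ≈ 636.0
  x_2 = (0.0425·260 + 0.4650·170 + 0.0125·190) / 0.45825 = 92.475 / 0.45825 ≈ 201.8
  x_3 = (0.3600·260 + 0.1650·170 + 0.6450·190) / 0.45825 = 244.20 / 0.45825 ≈ 532.9

x_1 = 636.0, x_2 = 201.8, x_3 = 532.9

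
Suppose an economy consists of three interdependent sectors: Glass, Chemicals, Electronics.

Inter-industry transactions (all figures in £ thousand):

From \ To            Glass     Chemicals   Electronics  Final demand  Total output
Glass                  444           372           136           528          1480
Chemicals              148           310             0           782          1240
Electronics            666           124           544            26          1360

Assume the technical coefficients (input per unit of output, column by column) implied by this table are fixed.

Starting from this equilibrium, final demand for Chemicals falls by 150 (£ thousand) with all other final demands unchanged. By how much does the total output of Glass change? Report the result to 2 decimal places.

Technical coefficients a_ij = z_ij / X_j:
  a_GG = 444/1480 = 0.30, a_CG = 148/1480 = 0.10, a_EG = 666/1480 = 0.45
  a_GC = 372/1240 = 0.30, a_CC = 310/1240 = 0.25, a_EC = 124/1240 = 0.10
  a_GE = 136/1360 = 0.10, a_CE = 0/1360 = 0.00, a_EE = 544/1360 = 0.40
I − A =
  [   0.70    -0.30    -0.10]
  [  -0.10     0.75     0.00]
  [  -0.45    -0.10     0.60]
Cofactors of I−A, C_ij = (−1)^(i+j)·(minor ij) (rows/columns in the sector order above):
  C_11 = (0.75)(0.60) − (0.00)(-0.10) = 0.4500
  C_12 = −[(-0.10)(0.60) − (0.00)(-0.45)] = 0.0600
  C_13 = (-0.10)(-0.10) − (0.75)(-0.45) = 0.3475
  C_21 = −[(-0.30)(0.60) − (-0.10)(-0.10)] = 0.1900
  C_22 = (0.70)(0.60) − (-0.10)(-0.45) = 0.3750
  C_23 = −[(0.70)(-0.10) − (-0.30)(-0.45)] = 0.2050
  C_31 = (-0.30)(0.00) − (-0.10)(0.75) = 0.0750
  C_32 = −[(0.70)(0.00) − (-0.10)(-0.10)] = 0.0100
  C_33 = (0.70)(0.75) − (-0.30)(-0.10) = 0.4950
det(I−A) = Σ_j (I−A)_1j·C_1j = (0.70)(0.4500) + (-0.30)(0.0600) + (-0.10)(0.3475) = 0.26225
adj(I−A) = Cᵀ =
  [ 0.4500   0.1900   0.0750]
  [ 0.0600   0.3750   0.0100]
  [ 0.3475   0.2050   0.4950]
(I − A)⁻¹ = adj(I−A) / det(I−A) ≈
  [   1.7159     0.7245     0.2860]
  [   0.2288     1.4299     0.0381]
  [   1.3251     0.7817     1.8875]
Δx = (I − A)⁻¹ Δd with Δd having -150 in the Chemicals component and 0 elsewhere.
So Δx_G = L_GC · (-150), where L_GC = adj(I−A)_GC / det(I−A) = 0.1900 / 0.26225.
Δx_G = 0.1900 × (-150) / 0.26225 = -28.50 / 0.26225 ≈ -108.67.

Δx_G = -108.67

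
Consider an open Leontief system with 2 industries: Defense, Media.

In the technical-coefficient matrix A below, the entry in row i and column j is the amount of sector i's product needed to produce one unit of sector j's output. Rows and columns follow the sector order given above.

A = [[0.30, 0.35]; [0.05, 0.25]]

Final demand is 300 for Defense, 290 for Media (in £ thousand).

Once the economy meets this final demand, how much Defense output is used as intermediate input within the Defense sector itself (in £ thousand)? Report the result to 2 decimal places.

I − A =
  [   0.70    -0.35]
  [  -0.05     0.75]
det(I−A) = (0.70)(0.75) − (-0.35)(-0.05) = 0.5075
adj(I−A) = [[0.75, 0.35], [0.05, 0.70]]
(I − A)⁻¹ = adj(I−A) / det(I−A) ≈
  [   1.4778     0.6897]
  [   0.0985     1.3793]
First solve x = (I − A)⁻¹ d = adj(I−A)·d / det(I−A); in particular x_D = (0.75·300 + 0.35·290) / 0.5075 = 326.50 / 0.5075 ≈ 643.3498.
Intermediate flow from D to D: z_DD = a_DD · x_D = 0.30 × 326.50 / 0.5075 = 97.95 / 0.5075 ≈ 193.00.

z_DD = 193.00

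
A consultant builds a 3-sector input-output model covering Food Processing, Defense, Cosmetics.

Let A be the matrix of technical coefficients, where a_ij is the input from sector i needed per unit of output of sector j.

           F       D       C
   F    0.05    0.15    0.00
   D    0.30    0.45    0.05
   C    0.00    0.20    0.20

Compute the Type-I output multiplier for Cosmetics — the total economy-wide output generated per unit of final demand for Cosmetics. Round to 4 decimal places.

I − A =
  [   0.95    -0.15     0.00]
  [  -0.30     0.55    -0.05]
  [   0.00    -0.20     0.80]
Cofactors of I−A, C_ij = (−1)^(i+j)·(minor ij) (rows/columns in the sector order above):
  C_11 = (0.55)(0.80) − (-0.05)(-0.20) = 0.4300
  C_12 = −[(-0.30)(0.80) − (-0.05)(0.00)] = 0.2400
  C_13 = (-0.30)(-0.20) − (0.55)(0.00) = 0.0600
  C_21 = −[(-0.15)(0.80) − (0.00)(-0.20)] = 0.1200
  C_22 = (0.95)(0.80) − (0.00)(0.00) = 0.7600
  C_23 = −[(0.95)(-0.20) − (-0.15)(0.00)] = 0.1900
  C_31 = (-0.15)(-0.05) − (0.00)(0.55) = 0.0075
  C_32 = −[(0.95)(-0.05) − (0.00)(-0.30)] = 0.0475
  C_33 = (0.95)(0.55) − (-0.15)(-0.30) = 0.4775
det(I−A) = Σ_j (I−A)_1j·C_1j = (0.95)(0.4300) + (-0.15)(0.2400) + (0.00)(0.0600) = 0.3725
adj(I−A) = Cᵀ =
  [ 0.4300   0.1200   0.0075]
  [ 0.2400   0.7600   0.0475]
  [ 0.0600   0.1900   0.4775]
(I − A)⁻¹ = adj(I−A) / det(I−A) ≈
  [   1.15436     0.32215     0.02013]
  [   0.64430     2.04027     0.12752]
  [   0.16107     0.51007     1.28188]
The output multiplier for sector j is the column-j sum of the Leontief inverse (I − A)⁻¹ = adj(I−A) / det(I−A).
Column C of adj(I−A): (0.0075, 0.0475, 0.4775); det(I−A) = 0.3725.
m_C = (0.0075 + 0.0475 + 0.4775) / 0.3725 = 0.5325 / 0.3725 ≈ 1.4295.

m_C = 1.4295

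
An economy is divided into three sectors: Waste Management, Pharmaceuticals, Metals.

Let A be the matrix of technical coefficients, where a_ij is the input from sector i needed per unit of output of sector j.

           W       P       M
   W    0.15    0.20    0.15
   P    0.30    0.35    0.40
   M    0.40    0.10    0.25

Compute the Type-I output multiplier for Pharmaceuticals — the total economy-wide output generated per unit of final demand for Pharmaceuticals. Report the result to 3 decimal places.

I − A =
  [   0.85    -0.20    -0.15]
  [  -0.30     0.65    -0.40]
  [  -0.40    -0.10     0.75]
Cofactors of I−A, C_ij = (−1)^(i+j)·(minor ij) (rows/columns in the sector order above):
  C_11 = (0.65)(0.75) − (-0.40)(-0.10) = 0.4475
  C_12 = −[(-0.30)(0.75) − (-0.40)(-0.40)] = 0.3850
  C_13 = (-0.30)(-0.10) − (0.65)(-0.40) = 0.2900
  C_21 = −[(-0.20)(0.75) − (-0.15)(-0.10)] = 0.1650
  C_22 = (0.85)(0.75) − (-0.15)(-0.40) = 0.5775
  C_23 = −[(0.85)(-0.10) − (-0.20)(-0.40)] = 0.1650
  C_31 = (-0.20)(-0.40) − (-0.15)(0.65) = 0.1775
  C_32 = −[(0.85)(-0.40) − (-0.15)(-0.30)] = 0.3850
  C_33 = (0.85)(0.65) − (-0.20)(-0.30) = 0.4925
det(I−A) = Σ_j (I−A)_1j·C_1j = (0.85)(0.4475) + (-0.20)(0.3850) + (-0.15)(0.2900) = 0.259875
adj(I−A) = Cᵀ =
  [ 0.4475   0.1650   0.1775]
  [ 0.3850   0.5775   0.3850]
  [ 0.2900   0.1650   0.4925]
(I − A)⁻¹ = adj(I−A) / det(I−A) ≈
  [   1.7220     0.6349     0.6830]
  [   1.4815     2.2222     1.4815]
  [   1.1159     0.6349     1.8951]
The output multiplier for sector j is the column-j sum of the Leontief inverse (I − A)⁻¹ = adj(I−A) / det(I−A).
Column P of adj(I−A): (0.1650, 0.5775, 0.1650); det(I−A) = 0.259875.
m_P = (0.1650 + 0.5775 + 0.1650) / 0.259875 = 0.9075 / 0.259875 ≈ 3.492.

m_P = 3.492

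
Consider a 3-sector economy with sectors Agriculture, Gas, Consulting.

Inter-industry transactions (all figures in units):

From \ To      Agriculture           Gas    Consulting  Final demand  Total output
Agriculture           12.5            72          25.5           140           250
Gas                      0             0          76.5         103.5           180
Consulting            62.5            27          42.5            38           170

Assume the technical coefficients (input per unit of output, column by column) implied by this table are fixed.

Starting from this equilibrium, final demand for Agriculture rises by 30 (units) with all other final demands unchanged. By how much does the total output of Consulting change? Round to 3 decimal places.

Δx_3 = 13.254

Technical coefficients a_ij = z_ij / X_j:
  a_11 = 12.5/250 = 0.05, a_21 = 0/250 = 0.00, a_31 = 62.5/250 = 0.25
  a_12 = 72/180 = 0.40, a_22 = 0/180 = 0.00, a_32 = 27/180 = 0.15
  a_13 = 25.5/170 = 0.15, a_23 = 76.5/170 = 0.45, a_33 = 42.5/170 = 0.25
I − A =
  [   0.95    -0.40    -0.15]
  [   0.00     1.00    -0.45]
  [  -0.25    -0.15     0.75]
Cofactors of I−A, C_ij = (−1)^(i+j)·(minor ij) (rows/columns in the sector order above):
  C_11 = (1.00)(0.75) − (-0.45)(-0.15) = 0.6825
  C_12 = −[(0.00)(0.75) − (-0.45)(-0.25)] = 0.1125
  C_13 = (0.00)(-0.15) − (1.00)(-0.25) = 0.2500
  C_21 = −[(-0.40)(0.75) − (-0.15)(-0.15)] = 0.3225
  C_22 = (0.95)(0.75) − (-0.15)(-0.25) = 0.6750
  C_23 = −[(0.95)(-0.15) − (-0.40)(-0.25)] = 0.2425
  C_31 = (-0.40)(-0.45) − (-0.15)(1.00) = 0.3300
  C_32 = −[(0.95)(-0.45) − (-0.15)(0.00)] = 0.4275
  C_33 = (0.95)(1.00) − (-0.40)(0.00) = 0.9500
det(I−A) = Σ_j (I−A)_1j·C_1j = (0.95)(0.6825) + (-0.40)(0.1125) + (-0.15)(0.2500) = 0.565875
adj(I−A) = Cᵀ =
  [ 0.6825   0.3225   0.3300]
  [ 0.1125   0.6750   0.4275]
  [ 0.2500   0.2425   0.9500]
(I − A)⁻¹ = adj(I−A) / det(I−A) ≈
  [   1.2061     0.5699     0.5832]
  [   0.1988     1.1928     0.7555]
  [   0.4418     0.4285     1.6788]
Δx = (I − A)⁻¹ Δd with Δd having +30 in the Agriculture component and 0 elsewhere.
So Δx_3 = L_31 · (+30), where L_31 = adj(I−A)_31 / det(I−A) = 0.2500 / 0.565875.
Δx_3 = 0.2500 × (+30) / 0.565875 = 7.50 / 0.565875 ≈ 13.254.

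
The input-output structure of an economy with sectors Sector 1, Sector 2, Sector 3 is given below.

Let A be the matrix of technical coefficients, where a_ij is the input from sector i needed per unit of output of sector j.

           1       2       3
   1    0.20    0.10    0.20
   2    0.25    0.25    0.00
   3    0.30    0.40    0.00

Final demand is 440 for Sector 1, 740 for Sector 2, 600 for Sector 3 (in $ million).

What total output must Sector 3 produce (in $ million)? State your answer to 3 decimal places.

I − A =
  [   0.80    -0.10    -0.20]
  [  -0.25     0.75     0.00]
  [  -0.30    -0.40     1.00]
Cofactors of I−A, C_ij = (−1)^(i+j)·(minor ij) (rows/columns in the sector order above):
  C_11 = (0.75)(1.00) − (0.00)(-0.40) = 0.7500
  C_12 = −[(-0.25)(1.00) − (0.00)(-0.30)] = 0.2500
  C_13 = (-0.25)(-0.40) − (0.75)(-0.30) = 0.3250
  C_21 = −[(-0.10)(1.00) − (-0.20)(-0.40)] = 0.1800
  C_22 = (0.80)(1.00) − (-0.20)(-0.30) = 0.7400
  C_23 = −[(0.80)(-0.40) − (-0.10)(-0.30)] = 0.3500
  C_31 = (-0.10)(0.00) − (-0.20)(0.75) = 0.1500
  C_32 = −[(0.80)(0.00) − (-0.20)(-0.25)] = 0.0500
  C_33 = (0.80)(0.75) − (-0.10)(-0.25) = 0.5750
det(I−A) = Σ_j (I−A)_1j·C_1j = (0.80)(0.7500) + (-0.10)(0.2500) + (-0.20)(0.3250) = 0.5100
adj(I−A) = Cᵀ =
  [ 0.7500   0.1800   0.1500]
  [ 0.2500   0.7400   0.0500]
  [ 0.3250   0.3500   0.5750]
(I − A)⁻¹ = adj(I−A) / det(I−A) ≈
  [   1.4706     0.3529     0.2941]
  [   0.4902     1.4510     0.0980]
  [   0.6373     0.6863     1.1275]
x = (I − A)⁻¹ d = adj(I−A)·d / det(I−A), with det(I−A) = 0.5100:
  x_1 = (0.7500·440 + 0.1800·740 + 0.1500·600) / 0.5100 = 553.20 / 0.5100 ≈ 1084.706
  x_2 = (0.2500·440 + 0.7400·740 + 0.0500·600) / 0.5100 = 687.60 / 0.5100 ≈ 1348.235
  x_3 = (0.3250·440 + 0.3500·740 + 0.5750·600) / 0.5100 = 747.00 / 0.5100 ≈ 1464.706

x_3 = 1464.706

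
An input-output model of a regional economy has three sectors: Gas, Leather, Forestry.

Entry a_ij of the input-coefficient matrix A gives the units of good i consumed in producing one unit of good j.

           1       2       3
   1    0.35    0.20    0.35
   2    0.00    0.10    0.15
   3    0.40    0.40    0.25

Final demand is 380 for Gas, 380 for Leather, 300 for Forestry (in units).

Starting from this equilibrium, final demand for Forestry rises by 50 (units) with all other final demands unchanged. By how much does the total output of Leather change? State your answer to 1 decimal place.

I − A =
  [   0.65    -0.20    -0.35]
  [   0.00     0.90    -0.15]
  [  -0.40    -0.40     0.75]
Cofactors of I−A, C_ij = (−1)^(i+j)·(minor ij) (rows/columns in the sector order above):
  C_11 = (0.90)(0.75) − (-0.15)(-0.40) = 0.6150
  C_12 = −[(0.00)(0.75) − (-0.15)(-0.40)] = 0.0600
  C_13 = (0.00)(-0.40) − (0.90)(-0.40) = 0.3600
  C_21 = −[(-0.20)(0.75) − (-0.35)(-0.40)] = 0.2900
  C_22 = (0.65)(0.75) − (-0.35)(-0.40) = 0.3475
  C_23 = −[(0.65)(-0.40) − (-0.20)(-0.40)] = 0.3400
  C_31 = (-0.20)(-0.15) − (-0.35)(0.90) = 0.3450
  C_32 = −[(0.65)(-0.15) − (-0.35)(0.00)] = 0.0975
  C_33 = (0.65)(0.90) − (-0.20)(0.00) = 0.5850
det(I−A) = Σ_j (I−A)_1j·C_1j = (0.65)(0.6150) + (-0.20)(0.0600) + (-0.35)(0.3600) = 0.26175
adj(I−A) = Cᵀ =
  [ 0.6150   0.2900   0.3450]
  [ 0.0600   0.3475   0.0975]
  [ 0.3600   0.3400   0.5850]
(I − A)⁻¹ = adj(I−A) / det(I−A) ≈
  [   2.3496     1.1079     1.3181]
  [   0.2292     1.3276     0.3725]
  [   1.3754     1.2989     2.2350]
Δx = (I − A)⁻¹ Δd with Δd having +50 in the Forestry component and 0 elsewhere.
So Δx_2 = L_23 · (+50), where L_23 = adj(I−A)_23 / det(I−A) = 0.0975 / 0.26175.
Δx_2 = 0.0975 × (+50) / 0.26175 = 4.875 / 0.26175 ≈ 18.6.

Δx_2 = 18.6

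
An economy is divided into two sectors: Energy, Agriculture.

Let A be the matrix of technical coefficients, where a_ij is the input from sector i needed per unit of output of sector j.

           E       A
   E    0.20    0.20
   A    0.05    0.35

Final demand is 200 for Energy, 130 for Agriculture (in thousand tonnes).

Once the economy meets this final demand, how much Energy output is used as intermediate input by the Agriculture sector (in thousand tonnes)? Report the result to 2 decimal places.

I − A =
  [   0.80    -0.20]
  [  -0.05     0.65]
det(I−A) = (0.80)(0.65) − (-0.20)(-0.05) = 0.5100
adj(I−A) = [[0.65, 0.20], [0.05, 0.80]]
(I − A)⁻¹ = adj(I−A) / det(I−A) ≈
  [   1.2745     0.3922]
  [   0.0980     1.5686]
First solve x = (I − A)⁻¹ d = adj(I−A)·d / det(I−A); in particular x_A = (0.05·200 + 0.80·130) / 0.5100 = 114.00 / 0.5100 ≈ 223.5294.
Intermediate flow from E to A: z_EA = a_EA · x_A = 0.20 × 114.00 / 0.5100 = 22.80 / 0.5100 ≈ 44.71.

z_EA = 44.71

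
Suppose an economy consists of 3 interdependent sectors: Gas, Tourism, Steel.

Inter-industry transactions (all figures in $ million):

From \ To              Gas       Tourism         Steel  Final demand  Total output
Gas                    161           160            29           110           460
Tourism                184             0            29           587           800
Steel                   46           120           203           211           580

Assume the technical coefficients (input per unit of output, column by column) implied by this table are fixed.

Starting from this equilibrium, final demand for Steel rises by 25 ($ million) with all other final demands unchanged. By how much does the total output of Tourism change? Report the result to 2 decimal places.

Technical coefficients a_ij = z_ij / X_j:
  a_11 = 161/460 = 0.35, a_21 = 184/460 = 0.40, a_31 = 46/460 = 0.10
  a_12 = 160/800 = 0.20, a_22 = 0/800 = 0.00, a_32 = 120/800 = 0.15
  a_13 = 29/580 = 0.05, a_23 = 29/580 = 0.05, a_33 = 203/580 = 0.35
I − A =
  [   0.65    -0.20    -0.05]
  [  -0.40     1.00    -0.05]
  [  -0.10    -0.15     0.65]
Cofactors of I−A, C_ij = (−1)^(i+j)·(minor ij) (rows/columns in the sector order above):
  C_11 = (1.00)(0.65) − (-0.05)(-0.15) = 0.6425
  C_12 = −[(-0.40)(0.65) − (-0.05)(-0.10)] = 0.2650
  C_13 = (-0.40)(-0.15) − (1.00)(-0.10) = 0.1600
  C_21 = −[(-0.20)(0.65) − (-0.05)(-0.15)] = 0.1375
  C_22 = (0.65)(0.65) − (-0.05)(-0.10) = 0.4175
  C_23 = −[(0.65)(-0.15) − (-0.20)(-0.10)] = 0.1175
  C_31 = (-0.20)(-0.05) − (-0.05)(1.00) = 0.0600
  C_32 = −[(0.65)(-0.05) − (-0.05)(-0.40)] = 0.0525
  C_33 = (0.65)(1.00) − (-0.20)(-0.40) = 0.5700
det(I−A) = Σ_j (I−A)_1j·C_1j = (0.65)(0.6425) + (-0.20)(0.2650) + (-0.05)(0.1600) = 0.356625
adj(I−A) = Cᵀ =
  [ 0.6425   0.1375   0.0600]
  [ 0.2650   0.4175   0.0525]
  [ 0.1600   0.1175   0.5700]
(I − A)⁻¹ = adj(I−A) / det(I−A) ≈
  [   1.8016     0.3856     0.1682]
  [   0.7431     1.1707     0.1472]
  [   0.4487     0.3295     1.5983]
Δx = (I − A)⁻¹ Δd with Δd having +25 in the Steel component and 0 elsewhere.
So Δx_2 = L_23 · (+25), where L_23 = adj(I−A)_23 / det(I−A) = 0.0525 / 0.356625.
Δx_2 = 0.0525 × (+25) / 0.356625 = 1.3125 / 0.356625 ≈ 3.68.

Δx_2 = 3.68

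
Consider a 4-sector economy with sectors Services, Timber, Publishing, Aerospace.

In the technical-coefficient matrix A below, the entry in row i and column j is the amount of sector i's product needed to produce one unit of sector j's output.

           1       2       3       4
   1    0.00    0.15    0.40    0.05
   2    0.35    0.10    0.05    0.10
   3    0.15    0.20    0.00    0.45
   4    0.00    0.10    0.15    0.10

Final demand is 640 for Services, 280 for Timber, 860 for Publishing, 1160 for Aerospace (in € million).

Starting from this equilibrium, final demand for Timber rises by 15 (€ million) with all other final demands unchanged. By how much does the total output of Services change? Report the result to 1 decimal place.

Δx_1 = 5.6

I − A =
  [   1.00    -0.15    -0.40    -0.05]
  [  -0.35     0.90    -0.05    -0.10]
  [  -0.15    -0.20     1.00    -0.45]
  [   0.00    -0.10    -0.15     0.90]
Compute the cofactors C_ij = (−1)^(i+j)·(3×3 minor ij) of I−A; the adjugate is their transpose:
adj(I−A) = Cᵀ =
  [ 0.725000   0.221375   0.336000   0.232875]
  [ 0.300375   0.777375   0.188625   0.197375]
  [ 0.198750   0.246000   0.751000   0.413875]
  [ 0.066500   0.127375   0.146125   0.754375]
det(I−A) = Σ_j (I−A)_1j·C_1j = (1.00)(0.725000) + (-0.15)(0.300375) + (-0.40)(0.198750) + (-0.05)(0.066500) = 0.59711875
(I − A)⁻¹ = adj(I−A) / det(I−A) ≈
  [   1.2142     0.3707     0.5627     0.3900]
  [   0.5030     1.3019     0.3159     0.3305]
  [   0.3328     0.4120     1.2577     0.6931]
  [   0.1114     0.2133     0.2447     1.2634]
Δx = (I − A)⁻¹ Δd with Δd having +15 in the Timber component and 0 elsewhere.
So Δx_1 = L_12 · (+15), where L_12 = adj(I−A)_12 / det(I−A) = 0.221375 / 0.59711875.
Δx_1 = 0.221375 × (+15) / 0.59711875 = 3.320625 / 0.59711875 ≈ 5.6.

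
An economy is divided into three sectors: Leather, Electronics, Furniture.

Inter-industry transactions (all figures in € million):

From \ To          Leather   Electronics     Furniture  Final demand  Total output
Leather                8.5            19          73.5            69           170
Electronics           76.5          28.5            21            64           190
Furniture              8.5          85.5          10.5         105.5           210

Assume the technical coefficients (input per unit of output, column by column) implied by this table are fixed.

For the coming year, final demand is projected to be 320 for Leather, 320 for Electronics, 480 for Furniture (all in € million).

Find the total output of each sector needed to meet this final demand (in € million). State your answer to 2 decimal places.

x_1 = 793.45, x_2 = 911.69, x_3 = 978.88

Technical coefficients a_ij = z_ij / X_j:
  a_11 = 8.5/170 = 0.05, a_21 = 76.5/170 = 0.45, a_31 = 8.5/170 = 0.05
  a_12 = 19/190 = 0.10, a_22 = 28.5/190 = 0.15, a_32 = 85.5/190 = 0.45
  a_13 = 73.5/210 = 0.35, a_23 = 21/210 = 0.10, a_33 = 10.5/210 = 0.05
I − A =
  [   0.95    -0.10    -0.35]
  [  -0.45     0.85    -0.10]
  [  -0.05    -0.45     0.95]
Cofactors of I−A, C_ij = (−1)^(i+j)·(minor ij) (rows/columns in the sector order above):
  C_11 = (0.85)(0.95) − (-0.10)(-0.45) = 0.7625
  C_12 = −[(-0.45)(0.95) − (-0.10)(-0.05)] = 0.4325
  C_13 = (-0.45)(-0.45) − (0.85)(-0.05) = 0.2450
  C_21 = −[(-0.10)(0.95) − (-0.35)(-0.45)] = 0.2525
  C_22 = (0.95)(0.95) − (-0.35)(-0.05) = 0.8850
  C_23 = −[(0.95)(-0.45) − (-0.10)(-0.05)] = 0.4325
  C_31 = (-0.10)(-0.10) − (-0.35)(0.85) = 0.3075
  C_32 = −[(0.95)(-0.10) − (-0.35)(-0.45)] = 0.2525
  C_33 = (0.95)(0.85) − (-0.10)(-0.45) = 0.7625
det(I−A) = Σ_j (I−A)_1j·C_1j = (0.95)(0.7625) + (-0.10)(0.4325) + (-0.35)(0.2450) = 0.595375
adj(I−A) = Cᵀ =
  [ 0.7625   0.2525   0.3075]
  [ 0.4325   0.8850   0.2525]
  [ 0.2450   0.4325   0.7625]
(I − A)⁻¹ = adj(I−A) / det(I−A) ≈
  [   1.2807     0.4241     0.5165]
  [   0.7264     1.4865     0.4241]
  [   0.4115     0.7264     1.2807]
x = (I − A)⁻¹ d = adj(I−A)·d / det(I−A), with det(I−A) = 0.595375:
  x_1 = (0.7625·320 + 0.2525·320 + 0.3075·480) / 0.595375 = 472.40 / 0.595375 ≈ 793.45
  x_2 = (0.4325·320 + 0.8850·320 + 0.2525·480) / 0.595375 = 542.80 / 0.595375 ≈ 911.69
  x_3 = (0.2450·320 + 0.4325·320 + 0.7625·480) / 0.595375 = 582.80 / 0.595375 ≈ 978.88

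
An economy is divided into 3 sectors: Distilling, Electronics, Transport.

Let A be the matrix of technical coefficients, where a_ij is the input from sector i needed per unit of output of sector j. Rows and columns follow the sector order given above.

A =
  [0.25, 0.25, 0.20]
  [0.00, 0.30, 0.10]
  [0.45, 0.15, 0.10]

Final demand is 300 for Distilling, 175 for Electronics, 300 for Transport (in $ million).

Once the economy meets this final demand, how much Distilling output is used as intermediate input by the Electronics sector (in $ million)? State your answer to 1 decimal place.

z_DE = 89.4

I − A =
  [   0.75    -0.25    -0.20]
  [   0.00     0.70    -0.10]
  [  -0.45    -0.15     0.90]
Cofactors of I−A, C_ij = (−1)^(i+j)·(minor ij) (rows/columns in the sector order above):
  C_11 = (0.70)(0.90) − (-0.10)(-0.15) = 0.6150
  C_12 = −[(0.00)(0.90) − (-0.10)(-0.45)] = 0.0450
  C_13 = (0.00)(-0.15) − (0.70)(-0.45) = 0.3150
  C_21 = −[(-0.25)(0.90) − (-0.20)(-0.15)] = 0.2550
  C_22 = (0.75)(0.90) − (-0.20)(-0.45) = 0.5850
  C_23 = −[(0.75)(-0.15) − (-0.25)(-0.45)] = 0.2250
  C_31 = (-0.25)(-0.10) − (-0.20)(0.70) = 0.1650
  C_32 = −[(0.75)(-0.10) − (-0.20)(0.00)] = 0.0750
  C_33 = (0.75)(0.70) − (-0.25)(0.00) = 0.5250
det(I−A) = Σ_j (I−A)_1j·C_1j = (0.75)(0.6150) + (-0.25)(0.0450) + (-0.20)(0.3150) = 0.3870
adj(I−A) = Cᵀ =
  [ 0.6150   0.2550   0.1650]
  [ 0.0450   0.5850   0.0750]
  [ 0.3150   0.2250   0.5250]
(I − A)⁻¹ = adj(I−A) / det(I−A) ≈
  [   1.5891     0.6589     0.4264]
  [   0.1163     1.5116     0.1938]
  [   0.8140     0.5814     1.3566]
First solve x = (I − A)⁻¹ d = adj(I−A)·d / det(I−A); in particular x_E = (0.0450·300 + 0.5850·175 + 0.0750·300) / 0.3870 = 138.375 / 0.3870 ≈ 357.558.
Intermediate flow from D to E: z_DE = a_DE · x_E = 0.25 × 138.375 / 0.3870 = 34.59375 / 0.3870 ≈ 89.4.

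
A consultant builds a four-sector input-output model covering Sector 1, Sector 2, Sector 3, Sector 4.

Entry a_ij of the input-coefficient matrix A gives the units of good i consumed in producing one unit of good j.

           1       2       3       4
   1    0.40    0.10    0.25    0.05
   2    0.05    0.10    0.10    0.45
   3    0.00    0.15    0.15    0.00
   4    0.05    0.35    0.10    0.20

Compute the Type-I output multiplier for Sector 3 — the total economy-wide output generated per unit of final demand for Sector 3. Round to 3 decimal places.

m_3 = 2.521

I − A =
  [   0.60    -0.10    -0.25    -0.05]
  [  -0.05     0.90    -0.10    -0.45]
  [   0.00    -0.15     0.85     0.00]
  [  -0.05    -0.35    -0.10     0.80]
Compute the cofactors C_ij = (−1)^(i+j)·(3×3 minor ij) of I−A; the adjugate is their transpose:
adj(I−A) = Cᵀ =
  [ 0.459375   0.113625   0.159375   0.092625]
  [ 0.053125   0.405875   0.090625   0.231625]
  [ 0.009375   0.071625   0.328125   0.040875]
  [ 0.053125   0.193625   0.090625   0.443875]
det(I−A) = Σ_j (I−A)_1j·C_1j = (0.60)(0.459375) + (-0.10)(0.053125) + (-0.25)(0.009375) + (-0.05)(0.053125) = 0.2653125
(I − A)⁻¹ = adj(I−A) / det(I−A) ≈
  [   1.7314     0.4283     0.6007     0.3491]
  [   0.2002     1.5298     0.3416     0.8730]
  [   0.0353     0.2700     1.2367     0.1541]
  [   0.2002     0.7298     0.3416     1.6730]
The output multiplier for sector j is the column-j sum of the Leontief inverse (I − A)⁻¹ = adj(I−A) / det(I−A).
Column 3 of adj(I−A): (0.159375, 0.090625, 0.328125, 0.090625); det(I−A) = 0.2653125.
m_3 = (0.159375 + 0.090625 + 0.328125 + 0.090625) / 0.2653125 = 0.66875 / 0.2653125 ≈ 2.521.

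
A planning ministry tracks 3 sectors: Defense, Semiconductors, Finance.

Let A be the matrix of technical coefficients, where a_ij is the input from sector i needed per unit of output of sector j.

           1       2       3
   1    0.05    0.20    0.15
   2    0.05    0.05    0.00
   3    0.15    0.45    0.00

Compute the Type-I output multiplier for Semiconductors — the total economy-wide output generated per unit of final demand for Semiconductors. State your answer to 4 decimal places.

m_2 = 1.9044

I − A =
  [   0.95    -0.20    -0.15]
  [  -0.05     0.95     0.00]
  [  -0.15    -0.45     1.00]
Cofactors of I−A, C_ij = (−1)^(i+j)·(minor ij) (rows/columns in the sector order above):
  C_11 = (0.95)(1.00) − (0.00)(-0.45) = 0.9500
  C_12 = −[(-0.05)(1.00) − (0.00)(-0.15)] = 0.0500
  C_13 = (-0.05)(-0.45) − (0.95)(-0.15) = 0.1650
  C_21 = −[(-0.20)(1.00) − (-0.15)(-0.45)] = 0.2675
  C_22 = (0.95)(1.00) − (-0.15)(-0.15) = 0.9275
  C_23 = −[(0.95)(-0.45) − (-0.20)(-0.15)] = 0.4575
  C_31 = (-0.20)(0.00) − (-0.15)(0.95) = 0.1425
  C_32 = −[(0.95)(0.00) − (-0.15)(-0.05)] = 0.0075
  C_33 = (0.95)(0.95) − (-0.20)(-0.05) = 0.8925
det(I−A) = Σ_j (I−A)_1j·C_1j = (0.95)(0.9500) + (-0.20)(0.0500) + (-0.15)(0.1650) = 0.86775
adj(I−A) = Cᵀ =
  [ 0.9500   0.2675   0.1425]
  [ 0.0500   0.9275   0.0075]
  [ 0.1650   0.4575   0.8925]
(I − A)⁻¹ = adj(I−A) / det(I−A) ≈
  [   1.09479     0.30827     0.16422]
  [   0.05762     1.06886     0.00864]
  [   0.19015     0.52723     1.02852]
The output multiplier for sector j is the column-j sum of the Leontief inverse (I − A)⁻¹ = adj(I−A) / det(I−A).
Column 2 of adj(I−A): (0.2675, 0.9275, 0.4575); det(I−A) = 0.86775.
m_2 = (0.2675 + 0.9275 + 0.4575) / 0.86775 = 1.6525 / 0.86775 ≈ 1.9044.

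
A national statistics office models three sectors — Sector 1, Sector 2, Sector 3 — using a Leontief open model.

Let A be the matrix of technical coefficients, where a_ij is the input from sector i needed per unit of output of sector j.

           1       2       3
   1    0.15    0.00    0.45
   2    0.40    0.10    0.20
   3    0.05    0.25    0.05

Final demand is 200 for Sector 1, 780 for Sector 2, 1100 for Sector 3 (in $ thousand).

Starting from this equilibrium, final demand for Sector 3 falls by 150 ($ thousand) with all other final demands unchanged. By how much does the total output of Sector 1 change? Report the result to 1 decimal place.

I − A =
  [   0.85     0.00    -0.45]
  [  -0.40     0.90    -0.20]
  [  -0.05    -0.25     0.95]
Cofactors of I−A, C_ij = (−1)^(i+j)·(minor ij) (rows/columns in the sector order above):
  C_11 = (0.90)(0.95) − (-0.20)(-0.25) = 0.8050
  C_12 = −[(-0.40)(0.95) − (-0.20)(-0.05)] = 0.3900
  C_13 = (-0.40)(-0.25) − (0.90)(-0.05) = 0.1450
  C_21 = −[(0.00)(0.95) − (-0.45)(-0.25)] = 0.1125
  C_22 = (0.85)(0.95) − (-0.45)(-0.05) = 0.7850
  C_23 = −[(0.85)(-0.25) − (0.00)(-0.05)] = 0.2125
  C_31 = (0.00)(-0.20) − (-0.45)(0.90) = 0.4050
  C_32 = −[(0.85)(-0.20) − (-0.45)(-0.40)] = 0.3500
  C_33 = (0.85)(0.90) − (0.00)(-0.40) = 0.7650
det(I−A) = Σ_j (I−A)_1j·C_1j = (0.85)(0.8050) + (0.00)(0.3900) + (-0.45)(0.1450) = 0.6190
adj(I−A) = Cᵀ =
  [ 0.8050   0.1125   0.4050]
  [ 0.3900   0.7850   0.3500]
  [ 0.1450   0.2125   0.7650]
(I − A)⁻¹ = adj(I−A) / det(I−A) ≈
  [   1.3005     0.1817     0.6543]
  [   0.6300     1.2682     0.5654]
  [   0.2342     0.3433     1.2359]
Δx = (I − A)⁻¹ Δd with Δd having -150 in the Sector 3 component and 0 elsewhere.
So Δx_1 = L_13 · (-150), where L_13 = adj(I−A)_13 / det(I−A) = 0.4050 / 0.6190.
Δx_1 = 0.4050 × (-150) / 0.6190 = -60.75 / 0.6190 ≈ -98.1.

Δx_1 = -98.1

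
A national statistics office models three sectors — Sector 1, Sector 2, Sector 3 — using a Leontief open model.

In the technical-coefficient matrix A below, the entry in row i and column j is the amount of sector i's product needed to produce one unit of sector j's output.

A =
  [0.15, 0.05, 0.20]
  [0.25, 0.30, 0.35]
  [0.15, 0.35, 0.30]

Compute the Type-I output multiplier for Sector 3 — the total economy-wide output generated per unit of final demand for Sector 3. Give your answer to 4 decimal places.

m_3 = 4.1429

I − A =
  [   0.85    -0.05    -0.20]
  [  -0.25     0.70    -0.35]
  [  -0.15    -0.35     0.70]
Cofactors of I−A, C_ij = (−1)^(i+j)·(minor ij) (rows/columns in the sector order above):
  C_11 = (0.70)(0.70) − (-0.35)(-0.35) = 0.3675
  C_12 = −[(-0.25)(0.70) − (-0.35)(-0.15)] = 0.2275
  C_13 = (-0.25)(-0.35) − (0.70)(-0.15) = 0.1925
  C_21 = −[(-0.05)(0.70) − (-0.20)(-0.35)] = 0.1050
  C_22 = (0.85)(0.70) − (-0.20)(-0.15) = 0.5650
  C_23 = −[(0.85)(-0.35) − (-0.05)(-0.15)] = 0.3050
  C_31 = (-0.05)(-0.35) − (-0.20)(0.70) = 0.1575
  C_32 = −[(0.85)(-0.35) − (-0.20)(-0.25)] = 0.3475
  C_33 = (0.85)(0.70) − (-0.05)(-0.25) = 0.5825
det(I−A) = Σ_j (I−A)_1j·C_1j = (0.85)(0.3675) + (-0.05)(0.2275) + (-0.20)(0.1925) = 0.2625
adj(I−A) = Cᵀ =
  [ 0.3675   0.1050   0.1575]
  [ 0.2275   0.5650   0.3475]
  [ 0.1925   0.3050   0.5825]
(I − A)⁻¹ = adj(I−A) / det(I−A) ≈
  [   1.40000     0.40000     0.60000]
  [   0.86667     2.15238     1.32381]
  [   0.73333     1.16190     2.21905]
The output multiplier for sector j is the column-j sum of the Leontief inverse (I − A)⁻¹ = adj(I−A) / det(I−A).
Column 3 of adj(I−A): (0.1575, 0.3475, 0.5825); det(I−A) = 0.2625.
m_3 = (0.1575 + 0.3475 + 0.5825) / 0.2625 = 1.0875 / 0.2625 ≈ 4.1429.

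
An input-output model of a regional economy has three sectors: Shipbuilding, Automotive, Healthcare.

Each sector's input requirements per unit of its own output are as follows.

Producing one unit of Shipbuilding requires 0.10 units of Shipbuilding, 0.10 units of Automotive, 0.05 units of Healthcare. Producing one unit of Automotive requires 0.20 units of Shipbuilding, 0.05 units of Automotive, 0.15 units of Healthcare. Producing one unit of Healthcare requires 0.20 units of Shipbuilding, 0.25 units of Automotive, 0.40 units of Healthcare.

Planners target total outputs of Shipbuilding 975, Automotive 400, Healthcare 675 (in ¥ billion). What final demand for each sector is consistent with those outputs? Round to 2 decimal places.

d_S = 662.50, d_A = 113.75, d_H = 296.25

I − A =
  [   0.90    -0.20    -0.20]
  [  -0.10     0.95    -0.25]
  [  -0.05    -0.15     0.60]
d = (I − A) x:
  d_S = (+0.90)·975 + (-0.20)·400 + (-0.20)·675 = 662.50
  d_A = (-0.10)·975 + (+0.95)·400 + (-0.25)·675 = 113.75
  d_H = (-0.05)·975 + (-0.15)·400 + (+0.60)·675 = 296.25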